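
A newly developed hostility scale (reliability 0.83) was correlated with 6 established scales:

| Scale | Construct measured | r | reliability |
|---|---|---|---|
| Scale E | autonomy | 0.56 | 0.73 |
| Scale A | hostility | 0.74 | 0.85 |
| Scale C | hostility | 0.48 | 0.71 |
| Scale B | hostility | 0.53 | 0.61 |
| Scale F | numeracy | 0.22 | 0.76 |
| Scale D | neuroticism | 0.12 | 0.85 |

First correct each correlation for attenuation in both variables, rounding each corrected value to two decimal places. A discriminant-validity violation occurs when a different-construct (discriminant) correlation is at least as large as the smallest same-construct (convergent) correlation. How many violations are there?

1

Disattenuated r (r / √(r_scale · r_new)):
  Scale E (disc): 0.56 / √(0.73·0.83) = 0.72
  Scale A (conv): 0.74 / √(0.85·0.83) = 0.88
  Scale C (conv): 0.48 / √(0.71·0.83) = 0.63
  Scale B (conv): 0.53 / √(0.61·0.83) = 0.74
  Scale F (disc): 0.22 / √(0.76·0.83) = 0.28
  Scale D (disc): 0.12 / √(0.85·0.83) = 0.14
Smallest convergent = 0.63. Discriminant values: 0.72, 0.28, 0.14; count ≥ 0.63 → 1.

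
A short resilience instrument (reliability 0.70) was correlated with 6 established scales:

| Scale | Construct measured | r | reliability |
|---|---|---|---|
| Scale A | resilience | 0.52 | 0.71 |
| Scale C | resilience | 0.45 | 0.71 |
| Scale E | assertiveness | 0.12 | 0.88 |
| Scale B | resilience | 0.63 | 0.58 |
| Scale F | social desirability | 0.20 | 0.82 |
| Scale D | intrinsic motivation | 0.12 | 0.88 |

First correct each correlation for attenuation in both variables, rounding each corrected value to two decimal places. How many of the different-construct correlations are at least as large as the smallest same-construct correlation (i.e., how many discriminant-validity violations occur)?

0

Disattenuated r (r / √(r_scale · r_new)):
  Scale A (conv): 0.52 / √(0.71·0.70) = 0.74
  Scale C (conv): 0.45 / √(0.71·0.70) = 0.64
  Scale E (disc): 0.12 / √(0.88·0.70) = 0.15
  Scale B (conv): 0.63 / √(0.58·0.70) = 0.99
  Scale F (disc): 0.20 / √(0.82·0.70) = 0.26
  Scale D (disc): 0.12 / √(0.88·0.70) = 0.15
Smallest convergent = 0.64. Discriminant values: 0.15, 0.26, 0.15; count ≥ 0.64 → 0.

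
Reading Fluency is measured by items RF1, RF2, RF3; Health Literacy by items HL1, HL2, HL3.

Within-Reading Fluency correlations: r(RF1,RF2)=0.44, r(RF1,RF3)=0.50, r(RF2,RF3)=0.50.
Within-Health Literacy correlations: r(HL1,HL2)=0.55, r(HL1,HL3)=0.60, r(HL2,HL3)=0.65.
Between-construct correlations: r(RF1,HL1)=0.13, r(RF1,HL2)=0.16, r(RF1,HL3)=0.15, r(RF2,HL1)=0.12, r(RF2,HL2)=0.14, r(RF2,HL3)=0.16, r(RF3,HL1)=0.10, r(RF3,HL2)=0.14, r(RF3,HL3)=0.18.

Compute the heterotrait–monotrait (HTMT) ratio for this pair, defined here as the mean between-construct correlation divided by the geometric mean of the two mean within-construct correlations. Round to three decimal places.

Mean between = 1.28/9 = 0.1422.
Mean within-RF = 1.44/3 = 0.4800; mean within-HL = 1.80/3 = 0.6000.
Geometric mean = √(0.4800 × 0.6000) = 0.5367.
HTMT = 0.1422 / 0.5367 = 0.265.

0.265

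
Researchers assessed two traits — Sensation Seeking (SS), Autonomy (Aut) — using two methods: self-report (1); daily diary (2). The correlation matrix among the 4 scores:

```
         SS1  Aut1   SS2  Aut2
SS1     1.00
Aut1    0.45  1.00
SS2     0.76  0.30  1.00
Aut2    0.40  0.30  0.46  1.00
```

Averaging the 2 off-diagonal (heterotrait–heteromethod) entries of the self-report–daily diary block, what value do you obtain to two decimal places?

0.35

HTHM values (method 1 × method 2): 0.40, 0.30; mean = 0.70/2 = 0.35.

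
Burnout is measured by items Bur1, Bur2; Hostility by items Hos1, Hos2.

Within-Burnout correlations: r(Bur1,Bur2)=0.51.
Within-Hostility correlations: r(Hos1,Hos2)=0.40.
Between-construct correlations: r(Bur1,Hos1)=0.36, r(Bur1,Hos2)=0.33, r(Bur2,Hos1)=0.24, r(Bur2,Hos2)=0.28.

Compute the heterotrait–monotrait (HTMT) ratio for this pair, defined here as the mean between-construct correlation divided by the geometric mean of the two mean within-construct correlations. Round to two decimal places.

0.67

Mean between = 1.21/4 = 0.3025.
Mean within-Bur = 0.51/1 = 0.5100; mean within-Hos = 0.40/1 = 0.4000.
Geometric mean = √(0.5100 × 0.4000) = 0.4517.
HTMT = 0.3025 / 0.4517 = 0.67.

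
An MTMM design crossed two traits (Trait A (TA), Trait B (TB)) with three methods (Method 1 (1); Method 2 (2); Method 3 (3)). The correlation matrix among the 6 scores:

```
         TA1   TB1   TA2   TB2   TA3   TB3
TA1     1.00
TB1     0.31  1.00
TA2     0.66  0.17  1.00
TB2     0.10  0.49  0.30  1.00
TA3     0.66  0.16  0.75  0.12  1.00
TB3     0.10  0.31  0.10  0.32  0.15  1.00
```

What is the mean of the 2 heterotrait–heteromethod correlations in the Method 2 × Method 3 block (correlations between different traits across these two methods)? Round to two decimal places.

HTHM values (method 2 × method 3): 0.10, 0.12; mean = 0.22/2 = 0.11.

0.11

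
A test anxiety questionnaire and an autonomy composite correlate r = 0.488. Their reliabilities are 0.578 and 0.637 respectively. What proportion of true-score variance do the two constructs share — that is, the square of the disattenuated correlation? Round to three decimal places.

Disattenuated r = 0.488 / √(0.578 × 0.637) = 0.488 / 0.6068 = 0.8042.
Shared true-score variance = 0.8042² = 0.6467 ≈ 0.647.

0.647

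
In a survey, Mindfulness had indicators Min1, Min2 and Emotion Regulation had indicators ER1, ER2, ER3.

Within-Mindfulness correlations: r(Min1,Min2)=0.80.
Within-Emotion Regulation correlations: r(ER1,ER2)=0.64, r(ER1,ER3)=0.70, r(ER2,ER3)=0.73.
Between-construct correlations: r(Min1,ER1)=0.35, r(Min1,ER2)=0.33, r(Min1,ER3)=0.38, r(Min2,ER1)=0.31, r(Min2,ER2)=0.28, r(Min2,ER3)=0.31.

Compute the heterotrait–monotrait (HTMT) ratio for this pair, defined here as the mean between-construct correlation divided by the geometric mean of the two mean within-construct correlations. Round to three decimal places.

Mean between = 1.96/6 = 0.3267.
Mean within-Min = 0.80/1 = 0.8000; mean within-ER = 2.07/3 = 0.6900.
Geometric mean = √(0.8000 × 0.6900) = 0.7430.
HTMT = 0.3267 / 0.7430 = 0.440.

0.440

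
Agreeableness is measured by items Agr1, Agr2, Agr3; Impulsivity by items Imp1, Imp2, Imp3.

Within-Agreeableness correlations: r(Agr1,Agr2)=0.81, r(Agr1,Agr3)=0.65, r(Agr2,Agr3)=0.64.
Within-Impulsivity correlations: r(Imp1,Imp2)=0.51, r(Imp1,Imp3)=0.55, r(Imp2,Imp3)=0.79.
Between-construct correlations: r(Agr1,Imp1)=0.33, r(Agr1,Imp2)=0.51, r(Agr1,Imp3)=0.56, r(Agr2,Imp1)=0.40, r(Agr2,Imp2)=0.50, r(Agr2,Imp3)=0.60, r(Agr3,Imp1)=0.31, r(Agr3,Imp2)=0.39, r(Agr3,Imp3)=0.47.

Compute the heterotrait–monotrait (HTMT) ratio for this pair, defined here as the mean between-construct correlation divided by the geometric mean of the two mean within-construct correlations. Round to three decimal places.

Mean between = 4.07/9 = 0.4522.
Mean within-Agr = 2.10/3 = 0.7000; mean within-Imp = 1.85/3 = 0.6167.
Geometric mean = √(0.7000 × 0.6167) = 0.6570.
HTMT = 0.4522 / 0.6570 = 0.688.

0.688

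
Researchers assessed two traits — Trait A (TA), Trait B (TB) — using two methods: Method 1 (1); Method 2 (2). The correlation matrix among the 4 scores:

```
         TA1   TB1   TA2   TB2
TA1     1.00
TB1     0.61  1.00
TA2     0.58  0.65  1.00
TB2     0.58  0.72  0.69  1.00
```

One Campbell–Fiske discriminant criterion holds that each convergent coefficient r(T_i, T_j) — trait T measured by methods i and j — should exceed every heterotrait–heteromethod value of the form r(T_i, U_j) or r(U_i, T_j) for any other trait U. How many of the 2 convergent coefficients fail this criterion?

1

Convergent coefficients and their comparison sets:
TA (methods 1·2): 0.58 vs {0.58, 0.65} → fail.
TB (methods 1·2): 0.72 vs {0.65, 0.58} → pass.
1 of 2 fail.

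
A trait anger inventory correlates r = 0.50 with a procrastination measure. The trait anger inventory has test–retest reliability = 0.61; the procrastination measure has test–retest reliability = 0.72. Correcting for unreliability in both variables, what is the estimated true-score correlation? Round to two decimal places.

r_true = r_obs / √(r_xx · r_yy) = 0.50 / √(0.61 × 0.72) = 0.50 / √0.4392 = 0.50 / 0.6627 ≈ 0.75.

0.75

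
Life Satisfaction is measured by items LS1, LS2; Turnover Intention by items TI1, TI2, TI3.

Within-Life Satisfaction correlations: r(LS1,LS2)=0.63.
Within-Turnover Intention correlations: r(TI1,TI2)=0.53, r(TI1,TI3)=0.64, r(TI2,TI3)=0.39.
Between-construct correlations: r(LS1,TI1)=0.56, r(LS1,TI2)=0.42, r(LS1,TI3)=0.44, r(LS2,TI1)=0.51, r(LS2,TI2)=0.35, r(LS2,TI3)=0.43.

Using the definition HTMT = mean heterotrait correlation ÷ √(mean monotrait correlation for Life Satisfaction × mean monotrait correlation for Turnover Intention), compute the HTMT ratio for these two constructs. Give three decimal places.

0.789

Mean heterotrait r = 2.71/6 = 0.4517.
Mean within-LS = 0.63/1 = 0.6300; mean within-TI = 1.56/3 = 0.5200.
Geometric mean = √(0.6300 × 0.5200) = 0.5724.
HTMT = 0.4517 / 0.5724 = 0.789.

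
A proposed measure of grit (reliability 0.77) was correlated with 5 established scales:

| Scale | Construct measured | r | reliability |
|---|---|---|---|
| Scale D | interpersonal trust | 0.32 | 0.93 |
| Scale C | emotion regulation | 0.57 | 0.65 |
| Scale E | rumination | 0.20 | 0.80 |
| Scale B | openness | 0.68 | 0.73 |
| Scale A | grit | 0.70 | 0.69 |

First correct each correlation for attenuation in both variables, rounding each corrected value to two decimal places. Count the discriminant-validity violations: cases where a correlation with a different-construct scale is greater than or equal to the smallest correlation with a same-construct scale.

0

Disattenuated r (r / √(r_scale · r_new)):
  Scale D (disc): 0.32 / √(0.93·0.77) = 0.38
  Scale C (disc): 0.57 / √(0.65·0.77) = 0.81
  Scale E (disc): 0.20 / √(0.80·0.77) = 0.25
  Scale B (disc): 0.68 / √(0.73·0.77) = 0.91
  Scale A (conv): 0.70 / √(0.69·0.77) = 0.96
Smallest convergent = 0.96. Discriminant values: 0.38, 0.81, 0.25, 0.91; count ≥ 0.96 → 0.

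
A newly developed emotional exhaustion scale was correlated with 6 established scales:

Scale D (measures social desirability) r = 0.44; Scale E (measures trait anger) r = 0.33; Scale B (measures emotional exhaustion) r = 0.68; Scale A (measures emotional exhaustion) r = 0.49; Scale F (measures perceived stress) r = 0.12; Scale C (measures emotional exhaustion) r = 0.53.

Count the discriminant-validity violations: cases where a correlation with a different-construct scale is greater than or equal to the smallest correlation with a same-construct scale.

Convergent (same construct = emotional exhaustion): Scale B, Scale A, Scale C.
Smallest convergent = 0.49. Discriminant values: 0.44, 0.33, 0.12; count ≥ 0.49 → 0.

0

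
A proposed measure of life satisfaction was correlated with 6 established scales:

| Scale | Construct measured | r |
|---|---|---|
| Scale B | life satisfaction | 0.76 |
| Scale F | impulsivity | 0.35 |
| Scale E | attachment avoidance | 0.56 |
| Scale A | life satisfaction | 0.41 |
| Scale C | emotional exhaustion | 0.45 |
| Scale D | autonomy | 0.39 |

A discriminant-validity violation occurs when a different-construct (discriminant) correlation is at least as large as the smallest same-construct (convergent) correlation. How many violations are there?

Convergent (same construct = life satisfaction): Scale B, Scale A.
Smallest convergent = 0.41. Discriminant values: 0.35, 0.56, 0.45, 0.39; count ≥ 0.41 → 2.

2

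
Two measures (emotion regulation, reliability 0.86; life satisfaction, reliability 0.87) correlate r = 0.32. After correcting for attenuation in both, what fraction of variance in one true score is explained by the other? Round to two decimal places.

Disattenuated r = 0.32 / √(0.86 × 0.87) = 0.32 / 0.8650 = 0.3699.
Shared true-score variance = 0.3699² = 0.1368 ≈ 0.14.

0.14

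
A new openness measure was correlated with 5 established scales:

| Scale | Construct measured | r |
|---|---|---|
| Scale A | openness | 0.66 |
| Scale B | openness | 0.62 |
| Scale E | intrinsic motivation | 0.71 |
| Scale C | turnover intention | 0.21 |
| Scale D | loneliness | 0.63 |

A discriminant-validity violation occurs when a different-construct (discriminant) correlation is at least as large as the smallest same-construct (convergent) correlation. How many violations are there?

Convergent (same construct = openness): Scale A, Scale B.
Smallest convergent = 0.62. Discriminant values: 0.71, 0.21, 0.63; count ≥ 0.62 → 2.

2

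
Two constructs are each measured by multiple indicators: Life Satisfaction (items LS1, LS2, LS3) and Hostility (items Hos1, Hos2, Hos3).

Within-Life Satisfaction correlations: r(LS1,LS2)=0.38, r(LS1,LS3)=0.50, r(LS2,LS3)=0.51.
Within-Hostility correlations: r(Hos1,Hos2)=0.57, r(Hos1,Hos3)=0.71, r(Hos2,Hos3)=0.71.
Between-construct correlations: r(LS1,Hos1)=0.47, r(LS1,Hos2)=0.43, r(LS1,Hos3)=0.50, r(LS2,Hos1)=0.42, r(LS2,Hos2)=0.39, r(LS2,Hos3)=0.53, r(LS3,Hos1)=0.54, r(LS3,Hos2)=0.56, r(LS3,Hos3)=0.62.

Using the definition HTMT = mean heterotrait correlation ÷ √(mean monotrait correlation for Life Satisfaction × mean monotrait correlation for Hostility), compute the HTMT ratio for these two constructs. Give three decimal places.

Mean between = 4.46/9 = 0.4956.
Mean within-LS = 1.39/3 = 0.4633; mean within-Hos = 1.99/3 = 0.6633.
Geometric mean = √(0.4633 × 0.6633) = 0.5544.
HTMT = 0.4956 / 0.5544 = 0.894.

0.894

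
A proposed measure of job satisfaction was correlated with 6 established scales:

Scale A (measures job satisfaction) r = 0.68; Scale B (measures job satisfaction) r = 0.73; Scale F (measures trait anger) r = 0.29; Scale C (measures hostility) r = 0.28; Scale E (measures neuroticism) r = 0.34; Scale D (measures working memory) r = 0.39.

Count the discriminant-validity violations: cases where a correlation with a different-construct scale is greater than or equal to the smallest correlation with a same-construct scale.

Convergent (same construct = job satisfaction): Scale A, Scale B.
Smallest convergent = 0.68. Discriminant values: 0.29, 0.28, 0.34, 0.39; count ≥ 0.68 → 0.

0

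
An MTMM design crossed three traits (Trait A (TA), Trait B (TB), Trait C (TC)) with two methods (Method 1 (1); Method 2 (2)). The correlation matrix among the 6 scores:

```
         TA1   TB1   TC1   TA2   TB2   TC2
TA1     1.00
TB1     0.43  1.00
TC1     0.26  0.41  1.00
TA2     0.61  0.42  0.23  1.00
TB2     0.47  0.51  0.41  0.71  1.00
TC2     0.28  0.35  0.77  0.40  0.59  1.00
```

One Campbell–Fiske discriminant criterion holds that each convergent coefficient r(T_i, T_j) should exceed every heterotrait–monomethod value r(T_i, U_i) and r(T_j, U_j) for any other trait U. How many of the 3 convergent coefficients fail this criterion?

Each convergent coefficient versus the relevant comparison correlations:
TA (methods 1·2): 0.61 vs {0.43, 0.71, 0.26, 0.40} → fail.
TB (methods 1·2): 0.51 vs {0.43, 0.71, 0.41, 0.59} → fail.
TC (methods 1·2): 0.77 vs {0.26, 0.40, 0.41, 0.59} → pass.
2 of 3 fail.

2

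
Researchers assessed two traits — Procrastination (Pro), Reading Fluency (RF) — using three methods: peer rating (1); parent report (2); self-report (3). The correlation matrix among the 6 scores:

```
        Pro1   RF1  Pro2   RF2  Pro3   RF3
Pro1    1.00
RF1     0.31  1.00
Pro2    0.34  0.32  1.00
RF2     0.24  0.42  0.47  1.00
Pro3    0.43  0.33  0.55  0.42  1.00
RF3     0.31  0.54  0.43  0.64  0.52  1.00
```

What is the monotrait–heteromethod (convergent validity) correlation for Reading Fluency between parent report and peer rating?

Same trait (RF), different methods: r(RF2, RF1) = 0.42.

0.42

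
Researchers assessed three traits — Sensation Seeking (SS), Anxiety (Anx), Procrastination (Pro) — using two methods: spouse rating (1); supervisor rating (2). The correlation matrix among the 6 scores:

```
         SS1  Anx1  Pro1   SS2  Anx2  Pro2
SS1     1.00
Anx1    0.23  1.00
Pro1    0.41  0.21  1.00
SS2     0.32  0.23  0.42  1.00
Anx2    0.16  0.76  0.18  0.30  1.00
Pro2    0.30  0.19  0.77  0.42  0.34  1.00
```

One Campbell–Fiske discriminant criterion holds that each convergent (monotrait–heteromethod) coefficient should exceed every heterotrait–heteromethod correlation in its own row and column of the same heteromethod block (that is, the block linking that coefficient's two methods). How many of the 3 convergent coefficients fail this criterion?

Checking each validity diagonal entry against its comparison values:
SS (methods 1·2): 0.32 vs {0.16, 0.23, 0.30, 0.42} → fail.
Anx (methods 1·2): 0.76 vs {0.23, 0.16, 0.19, 0.18} → pass.
Pro (methods 1·2): 0.77 vs {0.42, 0.30, 0.18, 0.19} → pass.
1 of 3 fail.

1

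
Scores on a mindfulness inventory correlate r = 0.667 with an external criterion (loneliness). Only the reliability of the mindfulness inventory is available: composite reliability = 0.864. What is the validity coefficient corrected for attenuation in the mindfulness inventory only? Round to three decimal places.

Single correction: r_c = r_obs / √r_xx = 0.667 / √0.864 = 0.667 / 0.9295 ≈ 0.718.

0.718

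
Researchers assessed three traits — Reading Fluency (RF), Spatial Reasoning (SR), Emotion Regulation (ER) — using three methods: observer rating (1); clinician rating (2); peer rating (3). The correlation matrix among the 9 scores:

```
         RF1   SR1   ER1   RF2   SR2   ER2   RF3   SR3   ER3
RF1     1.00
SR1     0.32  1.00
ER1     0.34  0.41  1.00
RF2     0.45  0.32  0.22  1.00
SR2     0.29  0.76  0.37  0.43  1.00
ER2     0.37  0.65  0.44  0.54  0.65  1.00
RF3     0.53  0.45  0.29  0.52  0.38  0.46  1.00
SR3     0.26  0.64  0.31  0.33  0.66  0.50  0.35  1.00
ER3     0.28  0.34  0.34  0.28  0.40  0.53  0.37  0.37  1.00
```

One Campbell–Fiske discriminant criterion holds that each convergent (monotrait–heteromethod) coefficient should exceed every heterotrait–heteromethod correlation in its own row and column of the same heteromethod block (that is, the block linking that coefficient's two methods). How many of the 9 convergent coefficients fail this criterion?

2

Checking each validity diagonal entry against its comparison values:
RF (methods 1·2): 0.45 vs {0.29, 0.32, 0.37, 0.22} → pass.
RF (methods 1·3): 0.53 vs {0.26, 0.45, 0.28, 0.29} → pass.
RF (methods 2·3): 0.52 vs {0.33, 0.38, 0.28, 0.46} → pass.
SR (methods 1·2): 0.76 vs {0.32, 0.29, 0.65, 0.37} → pass.
SR (methods 1·3): 0.64 vs {0.45, 0.26, 0.34, 0.31} → pass.
SR (methods 2·3): 0.66 vs {0.38, 0.33, 0.40, 0.50} → pass.
ER (methods 1·2): 0.44 vs {0.22, 0.37, 0.37, 0.65} → fail.
ER (methods 1·3): 0.34 vs {0.29, 0.28, 0.31, 0.34} → fail.
ER (methods 2·3): 0.53 vs {0.46, 0.28, 0.50, 0.40} → pass.
2 of 9 fail.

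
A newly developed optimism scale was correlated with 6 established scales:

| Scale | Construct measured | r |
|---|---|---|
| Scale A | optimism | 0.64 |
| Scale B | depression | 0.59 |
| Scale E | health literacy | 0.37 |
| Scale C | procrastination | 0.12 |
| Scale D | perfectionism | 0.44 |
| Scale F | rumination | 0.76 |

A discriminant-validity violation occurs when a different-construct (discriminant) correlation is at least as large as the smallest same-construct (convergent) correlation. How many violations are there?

1

Convergent (same construct = optimism): Scale A.
Smallest convergent = 0.64. Discriminant values: 0.59, 0.37, 0.12, 0.44, 0.76; count ≥ 0.64 → 1.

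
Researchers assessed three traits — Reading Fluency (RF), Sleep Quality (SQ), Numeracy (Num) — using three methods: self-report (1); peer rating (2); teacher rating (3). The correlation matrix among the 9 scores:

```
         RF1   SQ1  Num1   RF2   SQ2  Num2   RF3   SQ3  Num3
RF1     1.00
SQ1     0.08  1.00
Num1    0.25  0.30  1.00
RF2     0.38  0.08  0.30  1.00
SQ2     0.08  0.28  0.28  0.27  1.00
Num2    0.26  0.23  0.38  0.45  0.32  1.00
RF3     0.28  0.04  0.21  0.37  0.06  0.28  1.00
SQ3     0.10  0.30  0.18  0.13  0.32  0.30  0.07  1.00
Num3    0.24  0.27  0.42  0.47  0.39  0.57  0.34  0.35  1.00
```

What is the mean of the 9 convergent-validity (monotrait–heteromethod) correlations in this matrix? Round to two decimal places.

0.37

Convergent values: 0.38, 0.28, 0.37, 0.28, 0.30, 0.32, 0.38, 0.42, 0.57; mean = 3.30/9 = 0.37.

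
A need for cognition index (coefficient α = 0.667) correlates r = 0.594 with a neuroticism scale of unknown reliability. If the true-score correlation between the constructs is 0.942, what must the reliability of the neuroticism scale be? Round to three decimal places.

r_true = r_obs / √(r_xx · r_yy) ⇒ 0.942 = 0.594 / √(0.667 · r_yy).
√(0.667 · r_yy) = 0.594 / 0.942 = 0.6306; 0.667 · r_yy = 0.3977; r_yy = 0.3977 / 0.667 ≈ 0.596.

0.596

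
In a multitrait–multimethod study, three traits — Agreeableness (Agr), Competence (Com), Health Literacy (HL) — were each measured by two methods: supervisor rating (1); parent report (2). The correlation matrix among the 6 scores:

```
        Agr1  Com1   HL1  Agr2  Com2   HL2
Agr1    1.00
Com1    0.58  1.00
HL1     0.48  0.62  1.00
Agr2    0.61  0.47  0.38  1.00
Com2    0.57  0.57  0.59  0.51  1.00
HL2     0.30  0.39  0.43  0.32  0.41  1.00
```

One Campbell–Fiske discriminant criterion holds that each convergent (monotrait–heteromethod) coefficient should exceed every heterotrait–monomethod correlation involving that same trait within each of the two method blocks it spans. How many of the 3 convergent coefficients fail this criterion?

2

Each convergent coefficient versus the relevant comparison correlations:
Agr (methods 1·2): 0.61 vs {0.58, 0.51, 0.48, 0.32} → pass.
Com (methods 1·2): 0.57 vs {0.58, 0.51, 0.62, 0.41} → fail.
HL (methods 1·2): 0.43 vs {0.48, 0.32, 0.62, 0.41} → fail.
2 of 3 fail.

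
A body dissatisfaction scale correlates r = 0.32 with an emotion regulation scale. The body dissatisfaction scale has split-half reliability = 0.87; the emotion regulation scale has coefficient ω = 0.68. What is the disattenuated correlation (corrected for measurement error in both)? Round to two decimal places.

0.42

r_true = r_obs / √(r_xx · r_yy) = 0.32 / √(0.87 × 0.68) = 0.32 / √0.5916 = 0.32 / 0.7692 ≈ 0.42.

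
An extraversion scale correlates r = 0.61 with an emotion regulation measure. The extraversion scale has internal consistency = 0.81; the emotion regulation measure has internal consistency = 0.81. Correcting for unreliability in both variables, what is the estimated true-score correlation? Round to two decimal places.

0.75

r_true = r_obs / √(r_xx · r_yy) = 0.61 / √(0.81 × 0.81) = 0.61 / √0.6561 = 0.61 / 0.8100 ≈ 0.75.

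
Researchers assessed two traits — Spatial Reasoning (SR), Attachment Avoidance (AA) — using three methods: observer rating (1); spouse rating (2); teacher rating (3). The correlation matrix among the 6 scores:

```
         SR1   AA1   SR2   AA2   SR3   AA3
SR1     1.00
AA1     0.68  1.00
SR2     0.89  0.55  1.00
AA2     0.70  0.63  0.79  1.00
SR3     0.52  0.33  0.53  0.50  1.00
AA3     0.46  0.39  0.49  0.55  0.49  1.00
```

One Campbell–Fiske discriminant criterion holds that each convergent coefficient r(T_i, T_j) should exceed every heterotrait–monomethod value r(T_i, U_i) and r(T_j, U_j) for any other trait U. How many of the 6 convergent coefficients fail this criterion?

5

Checking each validity diagonal entry against its comparison values:
SR (methods 1·2): 0.89 vs {0.68, 0.79} → pass.
SR (methods 1·3): 0.52 vs {0.68, 0.49} → fail.
SR (methods 2·3): 0.53 vs {0.79, 0.49} → fail.
AA (methods 1·2): 0.63 vs {0.68, 0.79} → fail.
AA (methods 1·3): 0.39 vs {0.68, 0.49} → fail.
AA (methods 2·3): 0.55 vs {0.79, 0.49} → fail.
5 of 6 fail.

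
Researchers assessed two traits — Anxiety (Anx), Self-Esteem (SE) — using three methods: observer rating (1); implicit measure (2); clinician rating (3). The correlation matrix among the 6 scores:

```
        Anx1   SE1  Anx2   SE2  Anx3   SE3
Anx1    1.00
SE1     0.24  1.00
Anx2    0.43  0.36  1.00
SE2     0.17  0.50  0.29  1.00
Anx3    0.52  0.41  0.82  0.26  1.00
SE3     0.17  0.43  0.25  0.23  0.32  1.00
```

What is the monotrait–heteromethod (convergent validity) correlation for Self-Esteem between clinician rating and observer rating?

Same trait (SE), different methods: r(SE3, SE1) = 0.43.

0.43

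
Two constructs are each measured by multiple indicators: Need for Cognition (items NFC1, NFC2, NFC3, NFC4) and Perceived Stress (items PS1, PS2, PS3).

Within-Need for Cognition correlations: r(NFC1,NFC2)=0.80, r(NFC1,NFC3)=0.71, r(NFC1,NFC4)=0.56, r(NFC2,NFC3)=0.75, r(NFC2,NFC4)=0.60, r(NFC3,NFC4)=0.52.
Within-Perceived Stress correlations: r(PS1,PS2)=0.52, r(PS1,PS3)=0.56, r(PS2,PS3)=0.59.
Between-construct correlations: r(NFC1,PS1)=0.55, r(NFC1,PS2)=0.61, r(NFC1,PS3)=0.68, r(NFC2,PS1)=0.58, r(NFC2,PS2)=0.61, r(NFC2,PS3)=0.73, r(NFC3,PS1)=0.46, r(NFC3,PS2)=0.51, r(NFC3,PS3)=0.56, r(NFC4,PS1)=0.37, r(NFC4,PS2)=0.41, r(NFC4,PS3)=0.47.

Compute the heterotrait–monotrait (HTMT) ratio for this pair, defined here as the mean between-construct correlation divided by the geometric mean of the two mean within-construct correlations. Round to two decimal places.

0.90

Mean heterotrait r = 6.54/12 = 0.5450.
Mean within-NFC = 3.94/6 = 0.6567; mean within-PS = 1.67/3 = 0.5567.
Geometric mean = √(0.6567 × 0.5567) = 0.6046.
HTMT = 0.5450 / 0.6046 = 0.90.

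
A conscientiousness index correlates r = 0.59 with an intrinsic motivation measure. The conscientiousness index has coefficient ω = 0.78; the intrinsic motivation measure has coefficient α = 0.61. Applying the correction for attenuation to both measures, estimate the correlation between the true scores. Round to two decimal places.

0.86

r_true = r_obs / √(r_xx · r_yy) = 0.59 / √(0.78 × 0.61) = 0.59 / √0.4758 = 0.59 / 0.6898 ≈ 0.86.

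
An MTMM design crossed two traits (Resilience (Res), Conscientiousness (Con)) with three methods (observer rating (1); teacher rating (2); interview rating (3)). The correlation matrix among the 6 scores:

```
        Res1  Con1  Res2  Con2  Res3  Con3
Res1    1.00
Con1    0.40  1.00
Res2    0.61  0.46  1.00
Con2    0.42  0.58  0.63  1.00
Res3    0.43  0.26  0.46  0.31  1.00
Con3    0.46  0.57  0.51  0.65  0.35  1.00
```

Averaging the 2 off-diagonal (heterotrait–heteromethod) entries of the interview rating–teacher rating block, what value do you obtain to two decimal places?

HTHM values (method 3 × method 2): 0.31, 0.51; mean = 0.82/2 = 0.41.

0.41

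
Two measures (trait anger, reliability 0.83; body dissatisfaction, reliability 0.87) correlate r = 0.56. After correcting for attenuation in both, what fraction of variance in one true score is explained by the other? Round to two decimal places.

0.43

Disattenuated r = 0.56 / √(0.83 × 0.87) = 0.56 / 0.8498 = 0.6590.
Shared true-score variance = 0.6590² = 0.4343 ≈ 0.43.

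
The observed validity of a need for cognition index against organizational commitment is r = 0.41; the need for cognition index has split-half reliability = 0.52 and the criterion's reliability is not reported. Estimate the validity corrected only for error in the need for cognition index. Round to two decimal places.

Single correction: r_c = r_obs / √r_xx = 0.41 / √0.52 = 0.41 / 0.7211 ≈ 0.57.

0.57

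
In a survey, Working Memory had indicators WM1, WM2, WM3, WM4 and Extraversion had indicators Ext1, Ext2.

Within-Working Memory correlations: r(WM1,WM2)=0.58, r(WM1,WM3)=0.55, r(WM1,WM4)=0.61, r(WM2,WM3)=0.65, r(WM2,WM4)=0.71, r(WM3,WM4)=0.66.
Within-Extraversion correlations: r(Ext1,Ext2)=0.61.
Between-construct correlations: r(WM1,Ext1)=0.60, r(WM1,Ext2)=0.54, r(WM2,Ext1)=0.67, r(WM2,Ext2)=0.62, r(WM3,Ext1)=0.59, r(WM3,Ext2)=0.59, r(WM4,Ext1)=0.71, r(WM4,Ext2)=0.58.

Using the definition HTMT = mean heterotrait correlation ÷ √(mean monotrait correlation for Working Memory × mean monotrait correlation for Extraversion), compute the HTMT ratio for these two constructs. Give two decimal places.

0.99

Between-construct mean = 4.90/8 = 0.6125.
Mean within-WM = 3.76/6 = 0.6267; mean within-Ext = 0.61/1 = 0.6100.
Geometric mean = √(0.6267 × 0.6100) = 0.6183.
HTMT = 0.6125 / 0.6183 = 0.99.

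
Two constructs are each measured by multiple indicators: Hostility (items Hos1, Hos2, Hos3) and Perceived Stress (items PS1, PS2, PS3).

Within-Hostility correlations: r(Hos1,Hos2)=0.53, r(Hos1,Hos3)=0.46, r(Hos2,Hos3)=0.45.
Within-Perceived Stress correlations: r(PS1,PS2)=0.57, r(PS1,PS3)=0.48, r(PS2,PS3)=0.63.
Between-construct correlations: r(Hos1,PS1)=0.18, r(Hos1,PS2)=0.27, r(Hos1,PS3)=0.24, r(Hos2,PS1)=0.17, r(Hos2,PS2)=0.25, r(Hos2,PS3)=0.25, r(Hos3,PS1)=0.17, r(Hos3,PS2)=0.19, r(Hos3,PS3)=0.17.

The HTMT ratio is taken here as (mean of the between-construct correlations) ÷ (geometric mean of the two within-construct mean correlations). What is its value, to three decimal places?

0.405

Mean heterotrait r = 1.89/9 = 0.2100.
Mean within-Hos = 1.44/3 = 0.4800; mean within-PS = 1.68/3 = 0.5600.
Geometric mean = √(0.4800 × 0.5600) = 0.5185.
HTMT = 0.2100 / 0.5185 = 0.405.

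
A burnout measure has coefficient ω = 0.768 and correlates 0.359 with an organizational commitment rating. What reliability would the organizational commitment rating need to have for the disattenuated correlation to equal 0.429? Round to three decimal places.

r_true = r_obs / √(r_xx · r_yy) ⇒ 0.429 = 0.359 / √(0.768 · r_yy).
√(0.768 · r_yy) = 0.359 / 0.429 = 0.8368; 0.768 · r_yy = 0.7002; r_yy = 0.7002 / 0.768 ≈ 0.912.

0.912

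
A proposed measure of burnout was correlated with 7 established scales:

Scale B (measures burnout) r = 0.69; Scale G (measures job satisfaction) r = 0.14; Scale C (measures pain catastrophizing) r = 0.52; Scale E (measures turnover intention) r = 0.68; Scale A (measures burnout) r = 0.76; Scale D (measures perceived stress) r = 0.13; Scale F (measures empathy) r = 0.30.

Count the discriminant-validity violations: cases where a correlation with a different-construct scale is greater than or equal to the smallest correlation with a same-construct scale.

Convergent (same construct = burnout): Scale B, Scale A.
Smallest convergent = 0.69. Discriminant values: 0.14, 0.52, 0.68, 0.13, 0.30; count ≥ 0.69 → 0.

0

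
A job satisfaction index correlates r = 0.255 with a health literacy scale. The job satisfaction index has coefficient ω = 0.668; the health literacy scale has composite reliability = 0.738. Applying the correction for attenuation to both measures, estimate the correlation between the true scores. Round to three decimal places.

r_true = r_obs / √(r_xx · r_yy) = 0.255 / √(0.668 × 0.738) = 0.255 / √0.492984 = 0.255 / 0.7021 ≈ 0.363.

0.363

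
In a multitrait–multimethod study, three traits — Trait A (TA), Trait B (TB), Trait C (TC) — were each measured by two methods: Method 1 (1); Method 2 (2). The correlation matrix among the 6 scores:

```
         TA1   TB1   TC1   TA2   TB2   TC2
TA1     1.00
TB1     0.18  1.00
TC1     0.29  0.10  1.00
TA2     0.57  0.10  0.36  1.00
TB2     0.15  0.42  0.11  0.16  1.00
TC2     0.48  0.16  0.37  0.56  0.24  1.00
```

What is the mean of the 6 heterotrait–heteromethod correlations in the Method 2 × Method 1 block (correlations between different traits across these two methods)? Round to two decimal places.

HTHM values (method 2 × method 1): 0.10, 0.36, 0.15, 0.11, 0.48, 0.16; mean = 1.36/6 = 0.23.

0.23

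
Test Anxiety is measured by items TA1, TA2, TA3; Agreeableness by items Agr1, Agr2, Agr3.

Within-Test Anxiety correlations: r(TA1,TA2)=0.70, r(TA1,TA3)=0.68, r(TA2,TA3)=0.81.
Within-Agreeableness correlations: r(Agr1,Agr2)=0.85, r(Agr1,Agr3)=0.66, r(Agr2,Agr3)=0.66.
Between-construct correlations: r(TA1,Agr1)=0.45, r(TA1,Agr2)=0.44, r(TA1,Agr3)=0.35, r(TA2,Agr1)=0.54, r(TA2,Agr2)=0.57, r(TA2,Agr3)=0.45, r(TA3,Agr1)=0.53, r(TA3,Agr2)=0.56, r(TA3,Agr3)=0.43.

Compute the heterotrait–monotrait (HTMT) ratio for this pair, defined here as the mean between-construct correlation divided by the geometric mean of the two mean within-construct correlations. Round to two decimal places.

Between-construct mean = 4.32/9 = 0.4800.
Mean within-TA = 2.19/3 = 0.7300; mean within-Agr = 2.17/3 = 0.7233.
Geometric mean = √(0.7300 × 0.7233) = 0.7266.
HTMT = 0.4800 / 0.7266 = 0.66.

0.66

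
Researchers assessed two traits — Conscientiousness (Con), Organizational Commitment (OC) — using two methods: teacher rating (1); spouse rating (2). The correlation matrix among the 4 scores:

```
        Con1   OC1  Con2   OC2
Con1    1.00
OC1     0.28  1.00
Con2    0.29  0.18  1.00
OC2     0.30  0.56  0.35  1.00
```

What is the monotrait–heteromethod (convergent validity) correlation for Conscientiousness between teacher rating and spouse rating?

0.29

Same trait (Con), different methods: r(Con1, Con2) = 0.29.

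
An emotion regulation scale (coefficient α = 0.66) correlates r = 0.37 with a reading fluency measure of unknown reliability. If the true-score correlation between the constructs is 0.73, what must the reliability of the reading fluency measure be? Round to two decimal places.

0.39

r_true = r_obs / √(r_xx · r_yy) ⇒ 0.73 = 0.37 / √(0.66 · r_yy).
√(0.66 · r_yy) = 0.37 / 0.73 = 0.5068; 0.66 · r_yy = 0.2568; r_yy = 0.2568 / 0.66 ≈ 0.39.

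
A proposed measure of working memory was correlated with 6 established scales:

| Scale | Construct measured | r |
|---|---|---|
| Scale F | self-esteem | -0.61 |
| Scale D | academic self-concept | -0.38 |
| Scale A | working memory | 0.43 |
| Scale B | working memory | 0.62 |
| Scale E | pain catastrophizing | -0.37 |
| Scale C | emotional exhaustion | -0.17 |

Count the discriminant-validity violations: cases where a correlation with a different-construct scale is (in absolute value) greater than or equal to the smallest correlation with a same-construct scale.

Convergent (same construct = working memory): Scale A, Scale B.
Smallest convergent = 0.43. Discriminant |r|: 0.61, 0.38, 0.37, 0.17; count ≥ 0.43 → 1.

1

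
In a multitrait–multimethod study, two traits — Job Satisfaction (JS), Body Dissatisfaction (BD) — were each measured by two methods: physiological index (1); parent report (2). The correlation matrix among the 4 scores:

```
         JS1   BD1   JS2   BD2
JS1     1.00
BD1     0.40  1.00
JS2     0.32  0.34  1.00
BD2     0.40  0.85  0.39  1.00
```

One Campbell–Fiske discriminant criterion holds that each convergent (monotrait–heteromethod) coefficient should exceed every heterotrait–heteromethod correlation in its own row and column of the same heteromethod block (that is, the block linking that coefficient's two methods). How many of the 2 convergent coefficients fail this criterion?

Convergent coefficients and their comparison sets:
JS (methods 1·2): 0.32 vs {0.40, 0.34} → fail.
BD (methods 1·2): 0.85 vs {0.34, 0.40} → pass.
1 of 2 fail.

1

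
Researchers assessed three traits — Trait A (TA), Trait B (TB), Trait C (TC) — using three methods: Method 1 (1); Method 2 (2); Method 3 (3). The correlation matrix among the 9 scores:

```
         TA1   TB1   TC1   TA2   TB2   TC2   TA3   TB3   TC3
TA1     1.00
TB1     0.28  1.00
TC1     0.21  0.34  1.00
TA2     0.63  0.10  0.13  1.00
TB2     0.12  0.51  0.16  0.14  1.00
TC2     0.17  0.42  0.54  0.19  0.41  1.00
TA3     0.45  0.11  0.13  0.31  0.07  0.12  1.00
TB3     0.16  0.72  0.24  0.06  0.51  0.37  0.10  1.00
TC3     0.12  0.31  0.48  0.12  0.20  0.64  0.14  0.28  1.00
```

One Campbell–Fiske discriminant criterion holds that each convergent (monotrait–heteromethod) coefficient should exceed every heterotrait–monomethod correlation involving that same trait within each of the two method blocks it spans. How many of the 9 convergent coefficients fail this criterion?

Convergent coefficients and their comparison sets:
TA (methods 1·2): 0.63 vs {0.28, 0.14, 0.21, 0.19} → pass.
TA (methods 1·3): 0.45 vs {0.28, 0.10, 0.21, 0.14} → pass.
TA (methods 2·3): 0.31 vs {0.14, 0.10, 0.19, 0.14} → pass.
TB (methods 1·2): 0.51 vs {0.28, 0.14, 0.34, 0.41} → pass.
TB (methods 1·3): 0.72 vs {0.28, 0.10, 0.34, 0.28} → pass.
TB (methods 2·3): 0.51 vs {0.14, 0.10, 0.41, 0.28} → pass.
TC (methods 1·2): 0.54 vs {0.21, 0.19, 0.34, 0.41} → pass.
TC (methods 1·3): 0.48 vs {0.21, 0.14, 0.34, 0.28} → pass.
TC (methods 2·3): 0.64 vs {0.19, 0.14, 0.41, 0.28} → pass.
0 of 9 fail.

0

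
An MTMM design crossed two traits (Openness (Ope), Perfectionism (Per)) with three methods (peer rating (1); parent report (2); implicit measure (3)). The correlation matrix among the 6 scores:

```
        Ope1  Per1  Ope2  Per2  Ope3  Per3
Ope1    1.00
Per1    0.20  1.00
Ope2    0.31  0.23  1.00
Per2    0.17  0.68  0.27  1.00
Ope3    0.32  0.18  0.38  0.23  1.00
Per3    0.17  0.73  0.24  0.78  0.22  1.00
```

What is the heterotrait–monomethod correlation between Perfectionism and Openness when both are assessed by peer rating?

Different traits, same method: r(Per1, Ope1) = 0.20.

0.20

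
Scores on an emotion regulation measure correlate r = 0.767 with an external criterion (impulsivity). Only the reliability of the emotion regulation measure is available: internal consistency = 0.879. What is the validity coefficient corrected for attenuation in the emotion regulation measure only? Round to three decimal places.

0.818

Single correction: r_c = r_obs / √r_xx = 0.767 / √0.879 = 0.767 / 0.9375 ≈ 0.818.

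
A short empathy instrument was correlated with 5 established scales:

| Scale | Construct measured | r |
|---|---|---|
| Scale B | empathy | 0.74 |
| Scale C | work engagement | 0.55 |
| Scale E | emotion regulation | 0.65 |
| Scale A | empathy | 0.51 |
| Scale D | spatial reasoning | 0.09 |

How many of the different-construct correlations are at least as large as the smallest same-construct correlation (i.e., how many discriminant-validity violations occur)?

2

Convergent (same construct = empathy): Scale B, Scale A.
Smallest convergent = 0.51. Discriminant values: 0.55, 0.65, 0.09; count ≥ 0.51 → 2.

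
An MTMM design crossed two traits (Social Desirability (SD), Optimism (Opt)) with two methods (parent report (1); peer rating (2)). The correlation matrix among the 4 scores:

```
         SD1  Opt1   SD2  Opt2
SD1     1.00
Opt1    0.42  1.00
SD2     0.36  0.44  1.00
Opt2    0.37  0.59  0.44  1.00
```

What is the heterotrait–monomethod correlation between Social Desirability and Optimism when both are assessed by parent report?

Different traits, same method: r(SD1, Opt1) = 0.42.

0.42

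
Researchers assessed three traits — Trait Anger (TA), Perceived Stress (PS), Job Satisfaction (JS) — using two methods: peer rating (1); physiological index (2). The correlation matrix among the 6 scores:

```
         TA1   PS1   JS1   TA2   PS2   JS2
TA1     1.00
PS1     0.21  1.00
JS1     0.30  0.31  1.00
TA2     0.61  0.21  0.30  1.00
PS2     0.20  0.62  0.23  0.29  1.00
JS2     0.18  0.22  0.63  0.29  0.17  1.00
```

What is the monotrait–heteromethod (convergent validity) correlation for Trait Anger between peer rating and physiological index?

0.61

Same trait (TA), different methods: r(TA1, TA2) = 0.61.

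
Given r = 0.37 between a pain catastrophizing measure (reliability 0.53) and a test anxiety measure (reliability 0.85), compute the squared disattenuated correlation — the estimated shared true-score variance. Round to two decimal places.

0.30

Disattenuated r = 0.37 / √(0.53 × 0.85) = 0.37 / 0.6712 = 0.5513.
Shared true-score variance = 0.5513² = 0.3039 ≈ 0.30.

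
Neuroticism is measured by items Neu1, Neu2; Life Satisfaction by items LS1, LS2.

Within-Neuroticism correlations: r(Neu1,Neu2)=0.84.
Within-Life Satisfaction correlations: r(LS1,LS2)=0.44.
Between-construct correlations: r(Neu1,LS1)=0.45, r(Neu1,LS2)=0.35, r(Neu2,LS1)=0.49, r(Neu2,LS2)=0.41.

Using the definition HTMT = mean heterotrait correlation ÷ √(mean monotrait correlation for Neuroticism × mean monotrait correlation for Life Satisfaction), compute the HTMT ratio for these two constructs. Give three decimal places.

0.699

Between-construct mean = 1.70/4 = 0.4250.
Mean within-Neu = 0.84/1 = 0.8400; mean within-LS = 0.44/1 = 0.4400.
Geometric mean = √(0.8400 × 0.4400) = 0.6079.
HTMT = 0.4250 / 0.6079 = 0.699.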